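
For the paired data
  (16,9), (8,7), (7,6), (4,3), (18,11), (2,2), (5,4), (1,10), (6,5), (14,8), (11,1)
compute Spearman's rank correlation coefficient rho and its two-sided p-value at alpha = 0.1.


Step 1: Rank x and y separately (midranks; no ties here).
rank(x): 16->10, 8->7, 7->6, 4->3, 18->11, 2->2, 5->4, 1->1, 6->5, 14->9, 11->8
rank(y): 9->9, 7->7, 6->6, 3->3, 11->11, 2->2, 4->4, 10->10, 5->5, 8->8, 1->1
Step 2: d_i = R_x(i) - R_y(i); compute d_i^2.
  (10-9)^2=1, (7-7)^2=0, (6-6)^2=0, (3-3)^2=0, (11-11)^2=0, (2-2)^2=0, (4-4)^2=0, (1-10)^2=81, (5-5)^2=0, (9-8)^2=1, (8-1)^2=49
sum(d^2) = 132.
Step 3: rho = 1 - 6*132 / (11*(11^2 - 1)) = 1 - 792/1320 = 0.400000.
Step 4: Under H0, t = rho * sqrt((n-2)/(1-rho^2)) = 1.3093 ~ t(9).
Step 5: Two-sided p-value from the t-distribution with 9 df = 0.222868.
Step 6: alpha = 0.1. fail to reject H0.

rho = 0.4000, p = 0.222868, fail to reject H0 at alpha = 0.1.


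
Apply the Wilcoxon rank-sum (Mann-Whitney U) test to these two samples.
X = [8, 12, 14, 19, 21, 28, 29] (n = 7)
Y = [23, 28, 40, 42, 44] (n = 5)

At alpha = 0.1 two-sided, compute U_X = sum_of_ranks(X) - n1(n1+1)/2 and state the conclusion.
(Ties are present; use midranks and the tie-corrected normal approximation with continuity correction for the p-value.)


Step 1: Combine and sort all 12 observations; assign midranks.
sorted (value, group): (8,X), (12,X), (14,X), (19,X), (21,X), (23,Y), (28,X), (28,Y), (29,X), (40,Y), (42,Y), (44,Y)
ranks: 8->1, 12->2, 14->3, 19->4, 21->5, 23->6, 28->7.5, 28->7.5, 29->9, 40->10, 42->11, 44->12
Step 2: Rank sum for X: R1 = 1 + 2 + 3 + 4 + 5 + 7.5 + 9 = 31.5.
Step 3: U_X = R1 - n1(n1+1)/2 = 31.5 - 7*8/2 = 31.5 - 28 = 3.5.
       U_Y = n1*n2 - U_X = 35 - 3.5 = 31.5.
Step 4: Ties are present, so use the tie-corrected normal approximation (with continuity correction) for the p-value.
Step 5: p-value = 0.028075; compare to alpha = 0.1. reject H0.

U_X = 3.5, p = 0.028075, reject H0 at alpha = 0.1.


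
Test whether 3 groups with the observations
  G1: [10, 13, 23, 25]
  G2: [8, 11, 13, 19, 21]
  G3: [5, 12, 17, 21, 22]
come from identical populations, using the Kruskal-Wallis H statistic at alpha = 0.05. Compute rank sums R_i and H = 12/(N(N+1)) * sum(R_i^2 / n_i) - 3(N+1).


Step 1: Combine all N = 14 observations and assign midranks.
sorted (value, group, rank): (5,G3,1), (8,G2,2), (10,G1,3), (11,G2,4), (12,G3,5), (13,G1,6.5), (13,G2,6.5), (17,G3,8), (19,G2,9), (21,G2,10.5), (21,G3,10.5), (22,G3,12), (23,G1,13), (25,G1,14)
Step 2: Sum ranks within each group.
R_1 = 36.5 (n_1 = 4)
R_2 = 32 (n_2 = 5)
R_3 = 36.5 (n_3 = 5)
Step 3: H = 12/(N(N+1)) * sum(R_i^2/n_i) - 3(N+1)
     = 12/(14*15) * (36.5^2/4 + 32^2/5 + 36.5^2/5) - 3*15
     = 0.057143 * 804.312 - 45
     = 0.960714.
Step 4: Ties present; correction factor C = 1 - 12/(14^3 - 14) = 0.995604. Corrected H = 0.960714 / 0.995604 = 0.964956.
Step 5: Under H0, H ~ chi^2(2); p-value = 0.617252.
Step 6: alpha = 0.05. fail to reject H0.

H = 0.9650, df = 2, p = 0.617252, fail to reject H0.


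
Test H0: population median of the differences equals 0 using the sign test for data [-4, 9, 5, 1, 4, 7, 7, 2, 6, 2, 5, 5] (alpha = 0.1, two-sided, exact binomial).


Step 1: Discard zero differences. Original n = 12; n_eff = number of nonzero differences = 12.
Nonzero differences (with sign): -4, +9, +5, +1, +4, +7, +7, +2, +6, +2, +5, +5
Step 2: Count signs: positive = 11, negative = 1.
Step 3: Under H0: P(positive) = 0.5, so the number of positives S ~ Bin(12, 0.5).
Step 4: Two-sided exact p-value = sum of Bin(12,0.5) probabilities at or below the observed probability = 0.006348.
Step 5: alpha = 0.1. reject H0.

n_eff = 12, pos = 11, neg = 1, p = 0.006348, reject H0.


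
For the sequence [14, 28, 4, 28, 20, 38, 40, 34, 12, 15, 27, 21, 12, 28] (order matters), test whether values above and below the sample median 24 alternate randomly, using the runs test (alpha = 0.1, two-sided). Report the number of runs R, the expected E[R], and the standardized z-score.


Step 1: Compute median = 24; label A = above, B = below.
Labels in order: BABABAAABBABBA  (n_A = 7, n_B = 7)
Step 2: Count runs R = 10.
Step 3: Under H0 (random ordering), E[R] = 2*n_A*n_B/(n_A+n_B) + 1 = 2*7*7/14 + 1 = 8.0000.
        Var[R] = 2*n_A*n_B*(2*n_A*n_B - n_A - n_B) / ((n_A+n_B)^2 * (n_A+n_B-1)) = 8232/2548 = 3.2308.
        SD[R] = 1.7974.
Step 4: Continuity-corrected z = (R - 0.5 - E[R]) / SD[R] = (10 - 0.5 - 8.0000) / 1.7974 = 0.8345.
Step 5: Two-sided p-value via normal approximation = 2*(1 - Phi(|z|)) = 0.403986.
Step 6: alpha = 0.1. fail to reject H0.

R = 10, z = 0.8345, p = 0.403986, fail to reject H0.


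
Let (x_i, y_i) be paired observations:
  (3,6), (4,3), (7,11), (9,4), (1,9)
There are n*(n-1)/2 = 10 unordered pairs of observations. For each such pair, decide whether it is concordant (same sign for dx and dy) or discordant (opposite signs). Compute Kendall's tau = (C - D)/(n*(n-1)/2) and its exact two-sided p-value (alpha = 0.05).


Step 1: Enumerate the 10 unordered pairs (i,j) with i<j and classify each by sign(x_j-x_i) * sign(y_j-y_i).
  (1,2):dx=+1,dy=-3->D; (1,3):dx=+4,dy=+5->C; (1,4):dx=+6,dy=-2->D; (1,5):dx=-2,dy=+3->D
  (2,3):dx=+3,dy=+8->C; (2,4):dx=+5,dy=+1->C; (2,5):dx=-3,dy=+6->D; (3,4):dx=+2,dy=-7->D
  (3,5):dx=-6,dy=-2->C; (4,5):dx=-8,dy=+5->D
Step 2: C = 4, D = 6, total pairs = 10.
Step 3: tau = (C - D)/(n(n-1)/2) = (4 - 6)/10 = -0.200000.
Step 4: Exact two-sided p-value (enumerate n! = 120 permutations of y under H0): p = 0.816667.
Step 5: alpha = 0.05. fail to reject H0.

tau_b = -0.2000 (C=4, D=6), p = 0.816667, fail to reject H0.


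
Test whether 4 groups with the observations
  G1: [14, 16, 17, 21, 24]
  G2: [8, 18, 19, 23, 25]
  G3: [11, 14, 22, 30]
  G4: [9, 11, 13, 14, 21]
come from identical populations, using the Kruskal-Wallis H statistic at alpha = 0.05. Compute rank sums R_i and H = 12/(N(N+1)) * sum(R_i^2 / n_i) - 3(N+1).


Step 1: Combine all N = 19 observations and assign midranks.
sorted (value, group, rank): (8,G2,1), (9,G4,2), (11,G3,3.5), (11,G4,3.5), (13,G4,5), (14,G1,7), (14,G3,7), (14,G4,7), (16,G1,9), (17,G1,10), (18,G2,11), (19,G2,12), (21,G1,13.5), (21,G4,13.5), (22,G3,15), (23,G2,16), (24,G1,17), (25,G2,18), (30,G3,19)
Step 2: Sum ranks within each group.
R_1 = 56.5 (n_1 = 5)
R_2 = 58 (n_2 = 5)
R_3 = 44.5 (n_3 = 4)
R_4 = 31 (n_4 = 5)
Step 3: H = 12/(N(N+1)) * sum(R_i^2/n_i) - 3(N+1)
     = 12/(19*20) * (56.5^2/5 + 58^2/5 + 44.5^2/4 + 31^2/5) - 3*20
     = 0.031579 * 1998.51 - 60
     = 3.110921.
Step 4: Ties present; correction factor C = 1 - 36/(19^3 - 19) = 0.994737. Corrected H = 3.110921 / 0.994737 = 3.127381.
Step 5: Under H0, H ~ chi^2(3); p-value = 0.372399.
Step 6: alpha = 0.05. fail to reject H0.

H = 3.1274, df = 3, p = 0.372399, fail to reject H0.


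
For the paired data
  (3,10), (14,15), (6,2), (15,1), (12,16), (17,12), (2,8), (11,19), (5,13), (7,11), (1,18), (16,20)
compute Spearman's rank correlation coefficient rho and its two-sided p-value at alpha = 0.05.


Step 1: Rank x and y separately (midranks; no ties here).
rank(x): 3->3, 14->9, 6->5, 15->10, 12->8, 17->12, 2->2, 11->7, 5->4, 7->6, 1->1, 16->11
rank(y): 10->4, 15->8, 2->2, 1->1, 16->9, 12->6, 8->3, 19->11, 13->7, 11->5, 18->10, 20->12
Step 2: d_i = R_x(i) - R_y(i); compute d_i^2.
  (3-4)^2=1, (9-8)^2=1, (5-2)^2=9, (10-1)^2=81, (8-9)^2=1, (12-6)^2=36, (2-3)^2=1, (7-11)^2=16, (4-7)^2=9, (6-5)^2=1, (1-10)^2=81, (11-12)^2=1
sum(d^2) = 238.
Step 3: rho = 1 - 6*238 / (12*(12^2 - 1)) = 1 - 1428/1716 = 0.167832.
Step 4: Under H0, t = rho * sqrt((n-2)/(1-rho^2)) = 0.5384 ~ t(10).
Step 5: Two-sided p-value from the t-distribution with 10 df = 0.602099.
Step 6: alpha = 0.05. fail to reject H0.

rho = 0.1678, p = 0.602099, fail to reject H0 at alpha = 0.05.


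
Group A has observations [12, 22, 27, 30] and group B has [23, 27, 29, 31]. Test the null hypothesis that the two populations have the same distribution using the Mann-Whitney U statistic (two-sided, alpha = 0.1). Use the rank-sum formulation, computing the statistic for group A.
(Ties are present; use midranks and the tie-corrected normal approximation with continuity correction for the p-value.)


Step 1: Combine and sort all 8 observations; assign midranks.
sorted (value, group): (12,X), (22,X), (23,Y), (27,X), (27,Y), (29,Y), (30,X), (31,Y)
ranks: 12->1, 22->2, 23->3, 27->4.5, 27->4.5, 29->6, 30->7, 31->8
Step 2: Rank sum for X: R1 = 1 + 2 + 4.5 + 7 = 14.5.
Step 3: U_X = R1 - n1(n1+1)/2 = 14.5 - 4*5/2 = 14.5 - 10 = 4.5.
       U_Y = n1*n2 - U_X = 16 - 4.5 = 11.5.
Step 4: Ties are present, so use the tie-corrected normal approximation (with continuity correction) for the p-value.
Step 5: p-value = 0.383630; compare to alpha = 0.1. fail to reject H0.

U_X = 4.5, p = 0.383630, fail to reject H0 at alpha = 0.1.


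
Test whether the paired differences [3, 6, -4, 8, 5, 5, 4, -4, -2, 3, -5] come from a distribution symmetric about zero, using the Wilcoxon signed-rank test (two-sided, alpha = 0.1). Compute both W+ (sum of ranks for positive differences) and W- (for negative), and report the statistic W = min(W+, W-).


Step 1: Drop any zero differences (none here) and take |d_i|.
|d| = [3, 6, 4, 8, 5, 5, 4, 4, 2, 3, 5]
Step 2: Midrank |d_i| (ties get averaged ranks).
ranks: |3|->2.5, |6|->10, |4|->5, |8|->11, |5|->8, |5|->8, |4|->5, |4|->5, |2|->1, |3|->2.5, |5|->8
Step 3: Attach original signs; sum ranks with positive sign and with negative sign.
W+ = 2.5 + 10 + 11 + 8 + 8 + 5 + 2.5 = 47
W- = 5 + 5 + 1 + 8 = 19
(Check: W+ + W- = 66 should equal n(n+1)/2 = 66.)
Step 4: Test statistic W = min(W+, W-) = 19.
Step 5: Ties in |d|, so use the tie-corrected normal approximation.
        E[W] = n(n+1)/4 = 11*12/4 = 33.
        Tie groups: |d|=3 (t=2), |d|=4 (t=3), |d|=5 (t=3); sum(t^3 - t) = 54.
        Var[W] = n(n+1)(2n+1)/24 - sum(t^3-t)/48 = 3036/24 - 54/48 = 125.375.
        z = (W - E[W]) / sqrt(Var[W]) = (19 - 33) / 11.1971 = -1.2503.
        Two-sided p = 2*Phi(z) = 0.211181.
Step 6: alpha = 0.1. fail to reject H0.

W+ = 47, W- = 19, W = min = 19, p = 0.211181, fail to reject H0.


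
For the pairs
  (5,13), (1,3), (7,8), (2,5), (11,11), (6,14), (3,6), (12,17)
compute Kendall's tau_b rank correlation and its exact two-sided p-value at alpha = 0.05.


Step 1: Enumerate the 28 unordered pairs (i,j) with i<j and classify each by sign(x_j-x_i) * sign(y_j-y_i).
  (1,2):dx=-4,dy=-10->C; (1,3):dx=+2,dy=-5->D; (1,4):dx=-3,dy=-8->C; (1,5):dx=+6,dy=-2->D
  (1,6):dx=+1,dy=+1->C; (1,7):dx=-2,dy=-7->C; (1,8):dx=+7,dy=+4->C; (2,3):dx=+6,dy=+5->C
  (2,4):dx=+1,dy=+2->C; (2,5):dx=+10,dy=+8->C; (2,6):dx=+5,dy=+11->C; (2,7):dx=+2,dy=+3->C
  (2,8):dx=+11,dy=+14->C; (3,4):dx=-5,dy=-3->C; (3,5):dx=+4,dy=+3->C; (3,6):dx=-1,dy=+6->D
  (3,7):dx=-4,dy=-2->C; (3,8):dx=+5,dy=+9->C; (4,5):dx=+9,dy=+6->C; (4,6):dx=+4,dy=+9->C
  (4,7):dx=+1,dy=+1->C; (4,8):dx=+10,dy=+12->C; (5,6):dx=-5,dy=+3->D; (5,7):dx=-8,dy=-5->C
  (5,8):dx=+1,dy=+6->C; (6,7):dx=-3,dy=-8->C; (6,8):dx=+6,dy=+3->C; (7,8):dx=+9,dy=+11->C
Step 2: C = 24, D = 4, total pairs = 28.
Step 3: tau = (C - D)/(n(n-1)/2) = (24 - 4)/28 = 0.714286.
Step 4: Exact two-sided p-value (enumerate n! = 40320 permutations of y under H0): p = 0.014137.
Step 5: alpha = 0.05. reject H0.

tau_b = 0.7143 (C=24, D=4), p = 0.014137, reject H0.


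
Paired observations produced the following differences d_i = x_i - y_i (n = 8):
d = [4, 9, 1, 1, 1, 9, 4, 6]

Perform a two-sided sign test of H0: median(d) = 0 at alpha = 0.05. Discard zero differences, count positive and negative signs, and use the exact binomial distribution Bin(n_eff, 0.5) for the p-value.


Step 1: Discard zero differences. Original n = 8; n_eff = number of nonzero differences = 8.
Nonzero differences (with sign): +4, +9, +1, +1, +1, +9, +4, +6
Step 2: Count signs: positive = 8, negative = 0.
Step 3: Under H0: P(positive) = 0.5, so the number of positives S ~ Bin(8, 0.5).
Step 4: Two-sided exact p-value = sum of Bin(8,0.5) probabilities at or below the observed probability = 0.007812.
Step 5: alpha = 0.05. reject H0.

n_eff = 8, pos = 8, neg = 0, p = 0.007812, reject H0.


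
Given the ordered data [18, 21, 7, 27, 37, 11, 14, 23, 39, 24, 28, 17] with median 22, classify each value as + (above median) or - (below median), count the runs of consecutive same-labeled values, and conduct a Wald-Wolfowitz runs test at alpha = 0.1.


Step 1: Compute median = 22; label A = above, B = below.
Labels in order: BBBAABBAAAAB  (n_A = 6, n_B = 6)
Step 2: Count runs R = 5.
Step 3: Under H0 (random ordering), E[R] = 2*n_A*n_B/(n_A+n_B) + 1 = 2*6*6/12 + 1 = 7.0000.
        Var[R] = 2*n_A*n_B*(2*n_A*n_B - n_A - n_B) / ((n_A+n_B)^2 * (n_A+n_B-1)) = 4320/1584 = 2.7273.
        SD[R] = 1.6514.
Step 4: Continuity-corrected z = (R + 0.5 - E[R]) / SD[R] = (5 + 0.5 - 7.0000) / 1.6514 = -0.9083.
Step 5: Two-sided p-value via normal approximation = 2*(1 - Phi(|z|)) = 0.363722.
Step 6: alpha = 0.1. fail to reject H0.

R = 5, z = -0.9083, p = 0.363722, fail to reject H0.


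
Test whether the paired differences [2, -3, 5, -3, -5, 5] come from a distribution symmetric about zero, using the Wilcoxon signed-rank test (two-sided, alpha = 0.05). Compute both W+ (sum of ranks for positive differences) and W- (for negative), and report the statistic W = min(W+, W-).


Step 1: Drop any zero differences (none here) and take |d_i|.
|d| = [2, 3, 5, 3, 5, 5]
Step 2: Midrank |d_i| (ties get averaged ranks).
ranks: |2|->1, |3|->2.5, |5|->5, |3|->2.5, |5|->5, |5|->5
Step 3: Attach original signs; sum ranks with positive sign and with negative sign.
W+ = 1 + 5 + 5 = 11
W- = 2.5 + 2.5 + 5 = 10
(Check: W+ + W- = 21 should equal n(n+1)/2 = 21.)
Step 4: Test statistic W = min(W+, W-) = 10.
Step 5: Ties in |d|, so use the tie-corrected normal approximation.
        E[W] = n(n+1)/4 = 6*7/4 = 10.5.
        Tie groups: |d|=3 (t=2), |d|=5 (t=3); sum(t^3 - t) = 30.
        Var[W] = n(n+1)(2n+1)/24 - sum(t^3-t)/48 = 546/24 - 30/48 = 22.125.
        z = (W - E[W]) / sqrt(Var[W]) = (10 - 10.5) / 4.7037 = -0.1063.
        Two-sided p = 2*Phi(z) = 0.915345.
Step 6: alpha = 0.05. fail to reject H0.

W+ = 11, W- = 10, W = min = 10, p = 0.915345, fail to reject H0.


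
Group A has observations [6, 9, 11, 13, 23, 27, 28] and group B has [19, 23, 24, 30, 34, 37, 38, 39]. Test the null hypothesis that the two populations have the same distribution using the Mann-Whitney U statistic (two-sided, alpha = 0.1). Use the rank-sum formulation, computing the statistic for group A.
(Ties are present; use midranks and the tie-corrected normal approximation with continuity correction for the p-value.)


Step 1: Combine and sort all 15 observations; assign midranks.
sorted (value, group): (6,X), (9,X), (11,X), (13,X), (19,Y), (23,X), (23,Y), (24,Y), (27,X), (28,X), (30,Y), (34,Y), (37,Y), (38,Y), (39,Y)
ranks: 6->1, 9->2, 11->3, 13->4, 19->5, 23->6.5, 23->6.5, 24->8, 27->9, 28->10, 30->11, 34->12, 37->13, 38->14, 39->15
Step 2: Rank sum for X: R1 = 1 + 2 + 3 + 4 + 6.5 + 9 + 10 = 35.5.
Step 3: U_X = R1 - n1(n1+1)/2 = 35.5 - 7*8/2 = 35.5 - 28 = 7.5.
       U_Y = n1*n2 - U_X = 56 - 7.5 = 48.5.
Step 4: Ties are present, so use the tie-corrected normal approximation (with continuity correction) for the p-value.
Step 5: p-value = 0.020524; compare to alpha = 0.1. reject H0.

U_X = 7.5, p = 0.020524, reject H0 at alpha = 0.1.


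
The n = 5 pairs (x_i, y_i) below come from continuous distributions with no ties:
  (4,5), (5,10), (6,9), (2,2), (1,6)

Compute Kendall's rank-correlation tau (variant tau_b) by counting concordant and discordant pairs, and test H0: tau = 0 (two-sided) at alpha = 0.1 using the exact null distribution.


Step 1: Enumerate the 10 unordered pairs (i,j) with i<j and classify each by sign(x_j-x_i) * sign(y_j-y_i).
  (1,2):dx=+1,dy=+5->C; (1,3):dx=+2,dy=+4->C; (1,4):dx=-2,dy=-3->C; (1,5):dx=-3,dy=+1->D
  (2,3):dx=+1,dy=-1->D; (2,4):dx=-3,dy=-8->C; (2,5):dx=-4,dy=-4->C; (3,4):dx=-4,dy=-7->C
  (3,5):dx=-5,dy=-3->C; (4,5):dx=-1,dy=+4->D
Step 2: C = 7, D = 3, total pairs = 10.
Step 3: tau = (C - D)/(n(n-1)/2) = (7 - 3)/10 = 0.400000.
Step 4: Exact two-sided p-value (enumerate n! = 120 permutations of y under H0): p = 0.483333.
Step 5: alpha = 0.1. fail to reject H0.

tau_b = 0.4000 (C=7, D=3), p = 0.483333, fail to reject H0.


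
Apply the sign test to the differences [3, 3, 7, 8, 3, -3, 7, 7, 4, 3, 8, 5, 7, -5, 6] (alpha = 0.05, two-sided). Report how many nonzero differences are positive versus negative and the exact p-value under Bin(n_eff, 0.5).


Step 1: Discard zero differences. Original n = 15; n_eff = number of nonzero differences = 15.
Nonzero differences (with sign): +3, +3, +7, +8, +3, -3, +7, +7, +4, +3, +8, +5, +7, -5, +6
Step 2: Count signs: positive = 13, negative = 2.
Step 3: Under H0: P(positive) = 0.5, so the number of positives S ~ Bin(15, 0.5).
Step 4: Two-sided exact p-value = sum of Bin(15,0.5) probabilities at or below the observed probability = 0.007385.
Step 5: alpha = 0.05. reject H0.

n_eff = 15, pos = 13, neg = 2, p = 0.007385, reject H0.


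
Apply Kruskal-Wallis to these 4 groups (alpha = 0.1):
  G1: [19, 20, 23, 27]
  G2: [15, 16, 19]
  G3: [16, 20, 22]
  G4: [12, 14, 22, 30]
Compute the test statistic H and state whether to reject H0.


Step 1: Combine all N = 14 observations and assign midranks.
sorted (value, group, rank): (12,G4,1), (14,G4,2), (15,G2,3), (16,G2,4.5), (16,G3,4.5), (19,G1,6.5), (19,G2,6.5), (20,G1,8.5), (20,G3,8.5), (22,G3,10.5), (22,G4,10.5), (23,G1,12), (27,G1,13), (30,G4,14)
Step 2: Sum ranks within each group.
R_1 = 40 (n_1 = 4)
R_2 = 14 (n_2 = 3)
R_3 = 23.5 (n_3 = 3)
R_4 = 27.5 (n_4 = 4)
Step 3: H = 12/(N(N+1)) * sum(R_i^2/n_i) - 3(N+1)
     = 12/(14*15) * (40^2/4 + 14^2/3 + 23.5^2/3 + 27.5^2/4) - 3*15
     = 0.057143 * 838.479 - 45
     = 2.913095.
Step 4: Ties present; correction factor C = 1 - 24/(14^3 - 14) = 0.991209. Corrected H = 2.913095 / 0.991209 = 2.938932.
Step 5: Under H0, H ~ chi^2(3); p-value = 0.401137.
Step 6: alpha = 0.1. fail to reject H0.

H = 2.9389, df = 3, p = 0.401137, fail to reject H0.


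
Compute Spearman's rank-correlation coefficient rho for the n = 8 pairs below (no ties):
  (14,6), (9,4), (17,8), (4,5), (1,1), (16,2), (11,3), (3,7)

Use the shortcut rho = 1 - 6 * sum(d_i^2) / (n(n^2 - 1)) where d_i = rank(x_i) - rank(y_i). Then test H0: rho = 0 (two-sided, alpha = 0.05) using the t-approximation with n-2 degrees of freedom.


Step 1: Rank x and y separately (midranks; no ties here).
rank(x): 14->6, 9->4, 17->8, 4->3, 1->1, 16->7, 11->5, 3->2
rank(y): 6->6, 4->4, 8->8, 5->5, 1->1, 2->2, 3->3, 7->7
Step 2: d_i = R_x(i) - R_y(i); compute d_i^2.
  (6-6)^2=0, (4-4)^2=0, (8-8)^2=0, (3-5)^2=4, (1-1)^2=0, (7-2)^2=25, (5-3)^2=4, (2-7)^2=25
sum(d^2) = 58.
Step 3: rho = 1 - 6*58 / (8*(8^2 - 1)) = 1 - 348/504 = 0.309524.
Step 4: Under H0, t = rho * sqrt((n-2)/(1-rho^2)) = 0.7973 ~ t(6).
Step 5: Two-sided p-value from the t-distribution with 6 df = 0.455645.
Step 6: alpha = 0.05. fail to reject H0.

rho = 0.3095, p = 0.455645, fail to reject H0 at alpha = 0.05.


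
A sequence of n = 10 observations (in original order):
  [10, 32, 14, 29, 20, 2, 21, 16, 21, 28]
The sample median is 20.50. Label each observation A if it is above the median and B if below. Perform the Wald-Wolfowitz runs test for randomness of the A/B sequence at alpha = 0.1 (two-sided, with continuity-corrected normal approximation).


Step 1: Compute median = 20.50; label A = above, B = below.
Labels in order: BABABBABAA  (n_A = 5, n_B = 5)
Step 2: Count runs R = 8.
Step 3: Under H0 (random ordering), E[R] = 2*n_A*n_B/(n_A+n_B) + 1 = 2*5*5/10 + 1 = 6.0000.
        Var[R] = 2*n_A*n_B*(2*n_A*n_B - n_A - n_B) / ((n_A+n_B)^2 * (n_A+n_B-1)) = 2000/900 = 2.2222.
        SD[R] = 1.4907.
Step 4: Continuity-corrected z = (R - 0.5 - E[R]) / SD[R] = (8 - 0.5 - 6.0000) / 1.4907 = 1.0062.
Step 5: Two-sided p-value via normal approximation = 2*(1 - Phi(|z|)) = 0.314305.
Step 6: alpha = 0.1. fail to reject H0.

R = 8, z = 1.0062, p = 0.314305, fail to reject H0.


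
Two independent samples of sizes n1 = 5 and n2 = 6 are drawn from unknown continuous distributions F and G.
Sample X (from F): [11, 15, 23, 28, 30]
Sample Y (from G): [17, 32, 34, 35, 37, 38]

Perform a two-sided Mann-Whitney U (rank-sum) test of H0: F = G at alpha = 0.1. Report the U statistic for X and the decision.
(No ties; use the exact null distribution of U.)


Step 1: Combine and sort all 11 observations; assign midranks.
sorted (value, group): (11,X), (15,X), (17,Y), (23,X), (28,X), (30,X), (32,Y), (34,Y), (35,Y), (37,Y), (38,Y)
ranks: 11->1, 15->2, 17->3, 23->4, 28->5, 30->6, 32->7, 34->8, 35->9, 37->10, 38->11
Step 2: Rank sum for X: R1 = 1 + 2 + 4 + 5 + 6 = 18.
Step 3: U_X = R1 - n1(n1+1)/2 = 18 - 5*6/2 = 18 - 15 = 3.
       U_Y = n1*n2 - U_X = 30 - 3 = 27.
Step 4: No ties, so the exact null distribution of U (based on enumerating the C(11,5) = 462 equally likely rank assignments) gives the two-sided p-value.
Step 5: p-value = 0.030303; compare to alpha = 0.1. reject H0.

U_X = 3, p = 0.030303, reject H0 at alpha = 0.1.


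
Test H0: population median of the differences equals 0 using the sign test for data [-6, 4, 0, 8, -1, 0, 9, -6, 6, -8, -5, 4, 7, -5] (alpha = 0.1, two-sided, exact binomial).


Step 1: Discard zero differences. Original n = 14; n_eff = number of nonzero differences = 12.
Nonzero differences (with sign): -6, +4, +8, -1, +9, -6, +6, -8, -5, +4, +7, -5
Step 2: Count signs: positive = 6, negative = 6.
Step 3: Under H0: P(positive) = 0.5, so the number of positives S ~ Bin(12, 0.5).
Step 4: Two-sided exact p-value = sum of Bin(12,0.5) probabilities at or below the observed probability = 1.000000.
Step 5: alpha = 0.1. fail to reject H0.

n_eff = 12, pos = 6, neg = 6, p = 1.000000, fail to reject H0.


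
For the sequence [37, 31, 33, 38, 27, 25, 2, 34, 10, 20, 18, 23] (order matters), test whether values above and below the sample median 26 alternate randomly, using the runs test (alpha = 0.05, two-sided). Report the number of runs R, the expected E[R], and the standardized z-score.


Step 1: Compute median = 26; label A = above, B = below.
Labels in order: AAAAABBABBBB  (n_A = 6, n_B = 6)
Step 2: Count runs R = 4.
Step 3: Under H0 (random ordering), E[R] = 2*n_A*n_B/(n_A+n_B) + 1 = 2*6*6/12 + 1 = 7.0000.
        Var[R] = 2*n_A*n_B*(2*n_A*n_B - n_A - n_B) / ((n_A+n_B)^2 * (n_A+n_B-1)) = 4320/1584 = 2.7273.
        SD[R] = 1.6514.
Step 4: Continuity-corrected z = (R + 0.5 - E[R]) / SD[R] = (4 + 0.5 - 7.0000) / 1.6514 = -1.5138.
Step 5: Two-sided p-value via normal approximation = 2*(1 - Phi(|z|)) = 0.130070.
Step 6: alpha = 0.05. fail to reject H0.

R = 4, z = -1.5138, p = 0.130070, fail to reject H0.


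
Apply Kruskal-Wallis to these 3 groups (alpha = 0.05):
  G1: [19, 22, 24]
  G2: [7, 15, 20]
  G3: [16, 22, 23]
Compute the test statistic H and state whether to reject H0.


Step 1: Combine all N = 9 observations and assign midranks.
sorted (value, group, rank): (7,G2,1), (15,G2,2), (16,G3,3), (19,G1,4), (20,G2,5), (22,G1,6.5), (22,G3,6.5), (23,G3,8), (24,G1,9)
Step 2: Sum ranks within each group.
R_1 = 19.5 (n_1 = 3)
R_2 = 8 (n_2 = 3)
R_3 = 17.5 (n_3 = 3)
Step 3: H = 12/(N(N+1)) * sum(R_i^2/n_i) - 3(N+1)
     = 12/(9*10) * (19.5^2/3 + 8^2/3 + 17.5^2/3) - 3*10
     = 0.133333 * 250.167 - 30
     = 3.355556.
Step 4: Ties present; correction factor C = 1 - 6/(9^3 - 9) = 0.991667. Corrected H = 3.355556 / 0.991667 = 3.383754.
Step 5: Under H0, H ~ chi^2(2); p-value = 0.184174.
Step 6: alpha = 0.05. fail to reject H0.

H = 3.3838, df = 2, p = 0.184174, fail to reject H0.


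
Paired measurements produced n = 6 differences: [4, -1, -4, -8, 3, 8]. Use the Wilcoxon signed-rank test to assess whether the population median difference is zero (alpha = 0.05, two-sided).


Step 1: Drop any zero differences (none here) and take |d_i|.
|d| = [4, 1, 4, 8, 3, 8]
Step 2: Midrank |d_i| (ties get averaged ranks).
ranks: |4|->3.5, |1|->1, |4|->3.5, |8|->5.5, |3|->2, |8|->5.5
Step 3: Attach original signs; sum ranks with positive sign and with negative sign.
W+ = 3.5 + 2 + 5.5 = 11
W- = 1 + 3.5 + 5.5 = 10
(Check: W+ + W- = 21 should equal n(n+1)/2 = 21.)
Step 4: Test statistic W = min(W+, W-) = 10.
Step 5: Ties in |d|, so use the tie-corrected normal approximation.
        E[W] = n(n+1)/4 = 6*7/4 = 10.5.
        Tie groups: |d|=4 (t=2), |d|=8 (t=2); sum(t^3 - t) = 12.
        Var[W] = n(n+1)(2n+1)/24 - sum(t^3-t)/48 = 546/24 - 12/48 = 22.5.
        z = (W - E[W]) / sqrt(Var[W]) = (10 - 10.5) / 4.7434 = -0.1054.
        Two-sided p = 2*Phi(z) = 0.916051.
Step 6: alpha = 0.05. fail to reject H0.

W+ = 11, W- = 10, W = min = 10, p = 0.916051, fail to reject H0.


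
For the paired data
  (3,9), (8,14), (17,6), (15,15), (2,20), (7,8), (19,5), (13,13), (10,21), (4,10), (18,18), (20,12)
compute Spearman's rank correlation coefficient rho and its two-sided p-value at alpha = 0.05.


Step 1: Rank x and y separately (midranks; no ties here).
rank(x): 3->2, 8->5, 17->9, 15->8, 2->1, 7->4, 19->11, 13->7, 10->6, 4->3, 18->10, 20->12
rank(y): 9->4, 14->8, 6->2, 15->9, 20->11, 8->3, 5->1, 13->7, 21->12, 10->5, 18->10, 12->6
Step 2: d_i = R_x(i) - R_y(i); compute d_i^2.
  (2-4)^2=4, (5-8)^2=9, (9-2)^2=49, (8-9)^2=1, (1-11)^2=100, (4-3)^2=1, (11-1)^2=100, (7-7)^2=0, (6-12)^2=36, (3-5)^2=4, (10-10)^2=0, (12-6)^2=36
sum(d^2) = 340.
Step 3: rho = 1 - 6*340 / (12*(12^2 - 1)) = 1 - 2040/1716 = -0.188811.
Step 4: Under H0, t = rho * sqrt((n-2)/(1-rho^2)) = -0.6080 ~ t(10).
Step 5: Two-sided p-value from the t-distribution with 10 df = 0.556737.
Step 6: alpha = 0.05. fail to reject H0.

rho = -0.1888, p = 0.556737, fail to reject H0 at alpha = 0.05.


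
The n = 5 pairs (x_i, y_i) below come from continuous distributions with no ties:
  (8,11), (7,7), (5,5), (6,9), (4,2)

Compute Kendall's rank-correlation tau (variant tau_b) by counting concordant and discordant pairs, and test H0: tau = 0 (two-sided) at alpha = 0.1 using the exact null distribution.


Step 1: Enumerate the 10 unordered pairs (i,j) with i<j and classify each by sign(x_j-x_i) * sign(y_j-y_i).
  (1,2):dx=-1,dy=-4->C; (1,3):dx=-3,dy=-6->C; (1,4):dx=-2,dy=-2->C; (1,5):dx=-4,dy=-9->C
  (2,3):dx=-2,dy=-2->C; (2,4):dx=-1,dy=+2->D; (2,5):dx=-3,dy=-5->C; (3,4):dx=+1,dy=+4->C
  (3,5):dx=-1,dy=-3->C; (4,5):dx=-2,dy=-7->C
Step 2: C = 9, D = 1, total pairs = 10.
Step 3: tau = (C - D)/(n(n-1)/2) = (9 - 1)/10 = 0.800000.
Step 4: Exact two-sided p-value (enumerate n! = 120 permutations of y under H0): p = 0.083333.
Step 5: alpha = 0.1. reject H0.

tau_b = 0.8000 (C=9, D=1), p = 0.083333, reject H0.


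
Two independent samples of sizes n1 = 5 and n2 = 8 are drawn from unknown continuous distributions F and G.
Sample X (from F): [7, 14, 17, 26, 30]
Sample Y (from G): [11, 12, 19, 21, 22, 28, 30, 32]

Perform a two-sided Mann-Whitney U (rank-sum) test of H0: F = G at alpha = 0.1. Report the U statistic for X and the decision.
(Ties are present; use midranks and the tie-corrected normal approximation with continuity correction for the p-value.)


Step 1: Combine and sort all 13 observations; assign midranks.
sorted (value, group): (7,X), (11,Y), (12,Y), (14,X), (17,X), (19,Y), (21,Y), (22,Y), (26,X), (28,Y), (30,X), (30,Y), (32,Y)
ranks: 7->1, 11->2, 12->3, 14->4, 17->5, 19->6, 21->7, 22->8, 26->9, 28->10, 30->11.5, 30->11.5, 32->13
Step 2: Rank sum for X: R1 = 1 + 4 + 5 + 9 + 11.5 = 30.5.
Step 3: U_X = R1 - n1(n1+1)/2 = 30.5 - 5*6/2 = 30.5 - 15 = 15.5.
       U_Y = n1*n2 - U_X = 40 - 15.5 = 24.5.
Step 4: Ties are present, so use the tie-corrected normal approximation (with continuity correction) for the p-value.
Step 5: p-value = 0.557643; compare to alpha = 0.1. fail to reject H0.

U_X = 15.5, p = 0.557643, fail to reject H0 at alpha = 0.1.


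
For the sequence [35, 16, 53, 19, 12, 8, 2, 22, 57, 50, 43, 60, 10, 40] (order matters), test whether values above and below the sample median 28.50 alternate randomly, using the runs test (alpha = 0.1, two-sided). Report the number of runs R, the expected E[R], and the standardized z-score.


Step 1: Compute median = 28.50; label A = above, B = below.
Labels in order: ABABBBBBAAAABA  (n_A = 7, n_B = 7)
Step 2: Count runs R = 7.
Step 3: Under H0 (random ordering), E[R] = 2*n_A*n_B/(n_A+n_B) + 1 = 2*7*7/14 + 1 = 8.0000.
        Var[R] = 2*n_A*n_B*(2*n_A*n_B - n_A - n_B) / ((n_A+n_B)^2 * (n_A+n_B-1)) = 8232/2548 = 3.2308.
        SD[R] = 1.7974.
Step 4: Continuity-corrected z = (R + 0.5 - E[R]) / SD[R] = (7 + 0.5 - 8.0000) / 1.7974 = -0.2782.
Step 5: Two-sided p-value via normal approximation = 2*(1 - Phi(|z|)) = 0.780879.
Step 6: alpha = 0.1. fail to reject H0.

R = 7, z = -0.2782, p = 0.780879, fail to reject H0.


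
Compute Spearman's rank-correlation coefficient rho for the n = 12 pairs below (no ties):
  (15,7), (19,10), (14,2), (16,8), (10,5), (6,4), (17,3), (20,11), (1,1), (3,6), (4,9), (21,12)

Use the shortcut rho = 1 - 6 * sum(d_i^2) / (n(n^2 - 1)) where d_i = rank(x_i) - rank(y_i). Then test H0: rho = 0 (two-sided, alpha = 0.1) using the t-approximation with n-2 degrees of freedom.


Step 1: Rank x and y separately (midranks; no ties here).
rank(x): 15->7, 19->10, 14->6, 16->8, 10->5, 6->4, 17->9, 20->11, 1->1, 3->2, 4->3, 21->12
rank(y): 7->7, 10->10, 2->2, 8->8, 5->5, 4->4, 3->3, 11->11, 1->1, 6->6, 9->9, 12->12
Step 2: d_i = R_x(i) - R_y(i); compute d_i^2.
  (7-7)^2=0, (10-10)^2=0, (6-2)^2=16, (8-8)^2=0, (5-5)^2=0, (4-4)^2=0, (9-3)^2=36, (11-11)^2=0, (1-1)^2=0, (2-6)^2=16, (3-9)^2=36, (12-12)^2=0
sum(d^2) = 104.
Step 3: rho = 1 - 6*104 / (12*(12^2 - 1)) = 1 - 624/1716 = 0.636364.
Step 4: Under H0, t = rho * sqrt((n-2)/(1-rho^2)) = 2.6087 ~ t(10).
Step 5: Two-sided p-value from the t-distribution with 10 df = 0.026097.
Step 6: alpha = 0.1. reject H0.

rho = 0.6364, p = 0.026097, reject H0 at alpha = 0.1.


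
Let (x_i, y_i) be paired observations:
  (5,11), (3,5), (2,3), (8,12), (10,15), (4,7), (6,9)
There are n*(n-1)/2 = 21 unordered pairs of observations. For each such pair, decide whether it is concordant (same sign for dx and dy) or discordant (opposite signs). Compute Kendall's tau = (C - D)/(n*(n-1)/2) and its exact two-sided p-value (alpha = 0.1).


Step 1: Enumerate the 21 unordered pairs (i,j) with i<j and classify each by sign(x_j-x_i) * sign(y_j-y_i).
  (1,2):dx=-2,dy=-6->C; (1,3):dx=-3,dy=-8->C; (1,4):dx=+3,dy=+1->C; (1,5):dx=+5,dy=+4->C
  (1,6):dx=-1,dy=-4->C; (1,7):dx=+1,dy=-2->D; (2,3):dx=-1,dy=-2->C; (2,4):dx=+5,dy=+7->C
  (2,5):dx=+7,dy=+10->C; (2,6):dx=+1,dy=+2->C; (2,7):dx=+3,dy=+4->C; (3,4):dx=+6,dy=+9->C
  (3,5):dx=+8,dy=+12->C; (3,6):dx=+2,dy=+4->C; (3,7):dx=+4,dy=+6->C; (4,5):dx=+2,dy=+3->C
  (4,6):dx=-4,dy=-5->C; (4,7):dx=-2,dy=-3->C; (5,6):dx=-6,dy=-8->C; (5,7):dx=-4,dy=-6->C
  (6,7):dx=+2,dy=+2->C
Step 2: C = 20, D = 1, total pairs = 21.
Step 3: tau = (C - D)/(n(n-1)/2) = (20 - 1)/21 = 0.904762.
Step 4: Exact two-sided p-value (enumerate n! = 5040 permutations of y under H0): p = 0.002778.
Step 5: alpha = 0.1. reject H0.

tau_b = 0.9048 (C=20, D=1), p = 0.002778, reject H0.


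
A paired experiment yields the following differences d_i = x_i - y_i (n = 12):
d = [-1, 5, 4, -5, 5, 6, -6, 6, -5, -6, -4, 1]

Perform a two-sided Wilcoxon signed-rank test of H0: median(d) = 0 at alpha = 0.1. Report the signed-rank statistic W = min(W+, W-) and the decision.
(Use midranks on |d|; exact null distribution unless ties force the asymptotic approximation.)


Step 1: Drop any zero differences (none here) and take |d_i|.
|d| = [1, 5, 4, 5, 5, 6, 6, 6, 5, 6, 4, 1]
Step 2: Midrank |d_i| (ties get averaged ranks).
ranks: |1|->1.5, |5|->6.5, |4|->3.5, |5|->6.5, |5|->6.5, |6|->10.5, |6|->10.5, |6|->10.5, |5|->6.5, |6|->10.5, |4|->3.5, |1|->1.5
Step 3: Attach original signs; sum ranks with positive sign and with negative sign.
W+ = 6.5 + 3.5 + 6.5 + 10.5 + 10.5 + 1.5 = 39
W- = 1.5 + 6.5 + 10.5 + 6.5 + 10.5 + 3.5 = 39
(Check: W+ + W- = 78 should equal n(n+1)/2 = 78.)
Step 4: Test statistic W = min(W+, W-) = 39.
Step 5: Ties in |d|, so use the tie-corrected normal approximation.
        E[W] = n(n+1)/4 = 12*13/4 = 39.
        Tie groups: |d|=1 (t=2), |d|=4 (t=2), |d|=5 (t=4), |d|=6 (t=4); sum(t^3 - t) = 132.
        Var[W] = n(n+1)(2n+1)/24 - sum(t^3-t)/48 = 3900/24 - 132/48 = 159.75.
        z = (W - E[W]) / sqrt(Var[W]) = (39 - 39) / 12.6392 = 0.0000.
        Two-sided p = 2*Phi(z) = 1.000000.
Step 6: alpha = 0.1. fail to reject H0.

W+ = 39, W- = 39, W = min = 39, p = 1.000000, fail to reject H0.


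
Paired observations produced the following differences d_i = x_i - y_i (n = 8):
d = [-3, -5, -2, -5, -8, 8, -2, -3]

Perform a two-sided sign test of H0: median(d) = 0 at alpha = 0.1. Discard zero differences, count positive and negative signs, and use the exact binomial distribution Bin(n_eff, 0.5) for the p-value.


Step 1: Discard zero differences. Original n = 8; n_eff = number of nonzero differences = 8.
Nonzero differences (with sign): -3, -5, -2, -5, -8, +8, -2, -3
Step 2: Count signs: positive = 1, negative = 7.
Step 3: Under H0: P(positive) = 0.5, so the number of positives S ~ Bin(8, 0.5).
Step 4: Two-sided exact p-value = sum of Bin(8,0.5) probabilities at or below the observed probability = 0.070312.
Step 5: alpha = 0.1. reject H0.

n_eff = 8, pos = 1, neg = 7, p = 0.070312, reject H0.


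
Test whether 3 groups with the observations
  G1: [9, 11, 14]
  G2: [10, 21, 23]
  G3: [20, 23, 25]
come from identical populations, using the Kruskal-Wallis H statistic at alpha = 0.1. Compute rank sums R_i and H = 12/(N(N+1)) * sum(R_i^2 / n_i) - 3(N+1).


Step 1: Combine all N = 9 observations and assign midranks.
sorted (value, group, rank): (9,G1,1), (10,G2,2), (11,G1,3), (14,G1,4), (20,G3,5), (21,G2,6), (23,G2,7.5), (23,G3,7.5), (25,G3,9)
Step 2: Sum ranks within each group.
R_1 = 8 (n_1 = 3)
R_2 = 15.5 (n_2 = 3)
R_3 = 21.5 (n_3 = 3)
Step 3: H = 12/(N(N+1)) * sum(R_i^2/n_i) - 3(N+1)
     = 12/(9*10) * (8^2/3 + 15.5^2/3 + 21.5^2/3) - 3*10
     = 0.133333 * 255.5 - 30
     = 4.066667.
Step 4: Ties present; correction factor C = 1 - 6/(9^3 - 9) = 0.991667. Corrected H = 4.066667 / 0.991667 = 4.100840.
Step 5: Under H0, H ~ chi^2(2); p-value = 0.128681.
Step 6: alpha = 0.1. fail to reject H0.

H = 4.1008, df = 2, p = 0.128681, fail to reject H0.


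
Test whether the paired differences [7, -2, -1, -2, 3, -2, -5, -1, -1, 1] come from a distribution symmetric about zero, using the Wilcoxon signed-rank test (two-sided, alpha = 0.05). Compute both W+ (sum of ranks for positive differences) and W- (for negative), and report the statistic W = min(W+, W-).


Step 1: Drop any zero differences (none here) and take |d_i|.
|d| = [7, 2, 1, 2, 3, 2, 5, 1, 1, 1]
Step 2: Midrank |d_i| (ties get averaged ranks).
ranks: |7|->10, |2|->6, |1|->2.5, |2|->6, |3|->8, |2|->6, |5|->9, |1|->2.5, |1|->2.5, |1|->2.5
Step 3: Attach original signs; sum ranks with positive sign and with negative sign.
W+ = 10 + 8 + 2.5 = 20.5
W- = 6 + 2.5 + 6 + 6 + 9 + 2.5 + 2.5 = 34.5
(Check: W+ + W- = 55 should equal n(n+1)/2 = 55.)
Step 4: Test statistic W = min(W+, W-) = 20.5.
Step 5: Ties in |d|, so use the tie-corrected normal approximation.
        E[W] = n(n+1)/4 = 10*11/4 = 27.5.
        Tie groups: |d|=1 (t=4), |d|=2 (t=3); sum(t^3 - t) = 84.
        Var[W] = n(n+1)(2n+1)/24 - sum(t^3-t)/48 = 2310/24 - 84/48 = 94.5.
        z = (W - E[W]) / sqrt(Var[W]) = (20.5 - 27.5) / 9.7211 = -0.7201.
        Two-sided p = 2*Phi(z) = 0.471474.
Step 6: alpha = 0.05. fail to reject H0.

W+ = 20.5, W- = 34.5, W = min = 20.5, p = 0.471474, fail to reject H0.


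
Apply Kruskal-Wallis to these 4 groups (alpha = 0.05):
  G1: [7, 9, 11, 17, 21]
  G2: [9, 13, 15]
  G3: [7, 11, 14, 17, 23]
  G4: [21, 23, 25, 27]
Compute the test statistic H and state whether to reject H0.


Step 1: Combine all N = 17 observations and assign midranks.
sorted (value, group, rank): (7,G1,1.5), (7,G3,1.5), (9,G1,3.5), (9,G2,3.5), (11,G1,5.5), (11,G3,5.5), (13,G2,7), (14,G3,8), (15,G2,9), (17,G1,10.5), (17,G3,10.5), (21,G1,12.5), (21,G4,12.5), (23,G3,14.5), (23,G4,14.5), (25,G4,16), (27,G4,17)
Step 2: Sum ranks within each group.
R_1 = 33.5 (n_1 = 5)
R_2 = 19.5 (n_2 = 3)
R_3 = 40 (n_3 = 5)
R_4 = 60 (n_4 = 4)
Step 3: H = 12/(N(N+1)) * sum(R_i^2/n_i) - 3(N+1)
     = 12/(17*18) * (33.5^2/5 + 19.5^2/3 + 40^2/5 + 60^2/4) - 3*18
     = 0.039216 * 1571.2 - 54
     = 7.615686.
Step 4: Ties present; correction factor C = 1 - 36/(17^3 - 17) = 0.992647. Corrected H = 7.615686 / 0.992647 = 7.672099.
Step 5: Under H0, H ~ chi^2(3); p-value = 0.053298.
Step 6: alpha = 0.05. fail to reject H0.

H = 7.6721, df = 3, p = 0.053298, fail to reject H0.


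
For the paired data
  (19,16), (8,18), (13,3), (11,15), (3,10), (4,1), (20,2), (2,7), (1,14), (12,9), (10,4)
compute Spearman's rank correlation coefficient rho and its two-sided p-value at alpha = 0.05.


Step 1: Rank x and y separately (midranks; no ties here).
rank(x): 19->10, 8->5, 13->9, 11->7, 3->3, 4->4, 20->11, 2->2, 1->1, 12->8, 10->6
rank(y): 16->10, 18->11, 3->3, 15->9, 10->7, 1->1, 2->2, 7->5, 14->8, 9->6, 4->4
Step 2: d_i = R_x(i) - R_y(i); compute d_i^2.
  (10-10)^2=0, (5-11)^2=36, (9-3)^2=36, (7-9)^2=4, (3-7)^2=16, (4-1)^2=9, (11-2)^2=81, (2-5)^2=9, (1-8)^2=49, (8-6)^2=4, (6-4)^2=4
sum(d^2) = 248.
Step 3: rho = 1 - 6*248 / (11*(11^2 - 1)) = 1 - 1488/1320 = -0.127273.
Step 4: Under H0, t = rho * sqrt((n-2)/(1-rho^2)) = -0.3849 ~ t(9).
Step 5: Two-sided p-value from the t-distribution with 9 df = 0.709215.
Step 6: alpha = 0.05. fail to reject H0.

rho = -0.1273, p = 0.709215, fail to reject H0 at alpha = 0.05.


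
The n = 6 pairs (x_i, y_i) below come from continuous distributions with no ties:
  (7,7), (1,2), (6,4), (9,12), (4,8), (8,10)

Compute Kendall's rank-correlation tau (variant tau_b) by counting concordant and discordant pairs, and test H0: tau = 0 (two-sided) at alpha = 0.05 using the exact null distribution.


Step 1: Enumerate the 15 unordered pairs (i,j) with i<j and classify each by sign(x_j-x_i) * sign(y_j-y_i).
  (1,2):dx=-6,dy=-5->C; (1,3):dx=-1,dy=-3->C; (1,4):dx=+2,dy=+5->C; (1,5):dx=-3,dy=+1->D
  (1,6):dx=+1,dy=+3->C; (2,3):dx=+5,dy=+2->C; (2,4):dx=+8,dy=+10->C; (2,5):dx=+3,dy=+6->C
  (2,6):dx=+7,dy=+8->C; (3,4):dx=+3,dy=+8->C; (3,5):dx=-2,dy=+4->D; (3,6):dx=+2,dy=+6->C
  (4,5):dx=-5,dy=-4->C; (4,6):dx=-1,dy=-2->C; (5,6):dx=+4,dy=+2->C
Step 2: C = 13, D = 2, total pairs = 15.
Step 3: tau = (C - D)/(n(n-1)/2) = (13 - 2)/15 = 0.733333.
Step 4: Exact two-sided p-value (enumerate n! = 720 permutations of y under H0): p = 0.055556.
Step 5: alpha = 0.05. fail to reject H0.

tau_b = 0.7333 (C=13, D=2), p = 0.055556, fail to reject H0.


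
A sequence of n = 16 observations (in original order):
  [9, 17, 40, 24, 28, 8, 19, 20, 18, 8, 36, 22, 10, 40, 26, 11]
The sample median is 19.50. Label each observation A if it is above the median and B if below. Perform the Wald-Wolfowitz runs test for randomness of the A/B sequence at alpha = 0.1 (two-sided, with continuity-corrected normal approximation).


Step 1: Compute median = 19.50; label A = above, B = below.
Labels in order: BBAAABBABBAABAAB  (n_A = 8, n_B = 8)
Step 2: Count runs R = 9.
Step 3: Under H0 (random ordering), E[R] = 2*n_A*n_B/(n_A+n_B) + 1 = 2*8*8/16 + 1 = 9.0000.
        Var[R] = 2*n_A*n_B*(2*n_A*n_B - n_A - n_B) / ((n_A+n_B)^2 * (n_A+n_B-1)) = 14336/3840 = 3.7333.
        SD[R] = 1.9322.
Step 4: R = E[R], so z = 0 with no continuity correction.
Step 5: Two-sided p-value via normal approximation = 2*(1 - Phi(|z|)) = 1.000000.
Step 6: alpha = 0.1. fail to reject H0.

R = 9, z = 0.0000, p = 1.000000, fail to reject H0.


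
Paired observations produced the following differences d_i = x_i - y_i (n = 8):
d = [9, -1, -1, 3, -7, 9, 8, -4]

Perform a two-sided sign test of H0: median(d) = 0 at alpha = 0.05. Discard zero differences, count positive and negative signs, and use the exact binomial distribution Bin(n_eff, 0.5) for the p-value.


Step 1: Discard zero differences. Original n = 8; n_eff = number of nonzero differences = 8.
Nonzero differences (with sign): +9, -1, -1, +3, -7, +9, +8, -4
Step 2: Count signs: positive = 4, negative = 4.
Step 3: Under H0: P(positive) = 0.5, so the number of positives S ~ Bin(8, 0.5).
Step 4: Two-sided exact p-value = sum of Bin(8,0.5) probabilities at or below the observed probability = 1.000000.
Step 5: alpha = 0.05. fail to reject H0.

n_eff = 8, pos = 4, neg = 4, p = 1.000000, fail to reject H0.


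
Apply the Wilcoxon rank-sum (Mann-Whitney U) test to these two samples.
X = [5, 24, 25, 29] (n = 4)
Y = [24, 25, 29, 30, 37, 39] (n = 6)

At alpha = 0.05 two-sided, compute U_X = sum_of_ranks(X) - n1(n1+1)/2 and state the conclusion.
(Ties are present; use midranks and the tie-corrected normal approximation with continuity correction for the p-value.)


Step 1: Combine and sort all 10 observations; assign midranks.
sorted (value, group): (5,X), (24,X), (24,Y), (25,X), (25,Y), (29,X), (29,Y), (30,Y), (37,Y), (39,Y)
ranks: 5->1, 24->2.5, 24->2.5, 25->4.5, 25->4.5, 29->6.5, 29->6.5, 30->8, 37->9, 39->10
Step 2: Rank sum for X: R1 = 1 + 2.5 + 4.5 + 6.5 = 14.5.
Step 3: U_X = R1 - n1(n1+1)/2 = 14.5 - 4*5/2 = 14.5 - 10 = 4.5.
       U_Y = n1*n2 - U_X = 24 - 4.5 = 19.5.
Step 4: Ties are present, so use the tie-corrected normal approximation (with continuity correction) for the p-value.
Step 5: p-value = 0.132026; compare to alpha = 0.05. fail to reject H0.

U_X = 4.5, p = 0.132026, fail to reject H0 at alpha = 0.05.
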